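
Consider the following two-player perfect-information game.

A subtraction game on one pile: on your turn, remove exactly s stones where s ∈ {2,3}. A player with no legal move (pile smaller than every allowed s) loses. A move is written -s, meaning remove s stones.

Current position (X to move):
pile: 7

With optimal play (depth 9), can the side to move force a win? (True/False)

X winning at [7]: True

p1 X@[7]: -2[5]+1* -3[4]-1
p2 O@[5]: -2[3]-1* -3[2]-1
p3 X@[3]: -2[1]+1* -3[0]+1
p4 O@[1] terminal -1; root [7] d9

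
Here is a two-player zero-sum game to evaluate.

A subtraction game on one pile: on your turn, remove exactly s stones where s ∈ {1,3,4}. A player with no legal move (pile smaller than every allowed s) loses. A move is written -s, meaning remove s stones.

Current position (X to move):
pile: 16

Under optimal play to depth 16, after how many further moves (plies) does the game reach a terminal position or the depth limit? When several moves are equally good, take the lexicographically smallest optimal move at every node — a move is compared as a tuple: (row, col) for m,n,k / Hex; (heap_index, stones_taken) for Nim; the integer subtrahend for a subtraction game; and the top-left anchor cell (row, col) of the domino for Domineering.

PV length from [16]: 10 plies

[16] X move#1: -1:-1/15*, -3:-1/13, -4:-1/12
[15] O move#2: -1:+1/14*, -3:-1/12, -4:-1/11
[14] X move#3: -1:-1/13*, -3:-1/11, -4:-1/10
[13] O move#4: -1:-1/12, -3:-1/10, -4:+1/9*
[9] X move#5: -1:-1/8*, -3:-1/6, -4:-1/5
[8] O move#6: -1:+1/7*, -3:-1/5, -4:-1/4
[7] X move#7: -1:-1/6*, -3:-1/4, -4:-1/3
[6] O move#8: -1:-1/5, -3:-1/3, -4:+1/2*
[2] X move#9: -1:-1/1*
[1] O move#10: -1:+1/0*
[0] end (terminal -1, X#11); searched 16 to 16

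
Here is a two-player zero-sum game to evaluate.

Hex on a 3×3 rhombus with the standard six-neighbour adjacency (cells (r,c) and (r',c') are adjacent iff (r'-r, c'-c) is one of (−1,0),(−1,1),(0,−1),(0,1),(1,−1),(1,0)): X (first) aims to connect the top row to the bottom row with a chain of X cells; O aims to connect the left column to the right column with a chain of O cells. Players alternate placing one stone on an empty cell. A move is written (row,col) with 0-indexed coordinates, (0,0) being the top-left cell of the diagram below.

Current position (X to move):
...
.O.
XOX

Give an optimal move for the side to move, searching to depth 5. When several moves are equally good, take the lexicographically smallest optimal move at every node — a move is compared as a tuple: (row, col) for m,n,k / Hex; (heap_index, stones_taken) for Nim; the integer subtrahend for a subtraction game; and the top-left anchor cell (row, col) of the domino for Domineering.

X's best at [.../.O./XOX]: (0,2)

ply 1, X at .../.O./XOX | (0,0)=-1→X../.O./XOX; (0,1)=-1→.X./.O./XOX; (0,2)=+1→..X/.O./XOX*; (1,0)=+1→.../XO./XOX; (1,2)=+1→.../.OX/XOX
ply 2, O at ..X/.O./XOX | (0,0)=-1→O.X/.O./XOX*; (0,1)=-1→.OX/.O./XOX; (1,0)=-1→..X/OO./XOX; (1,2)=-1→..X/.OO/XOX
ply 3, X at O.X/.O./XOX | (0,1)=+1→OXX/.O./XOX*; (1,0)=+1→O.X/XO./XOX; (1,2)=+1→O.X/.OX/XOX
ply 4, O at OXX/.O./XOX | (1,0)=-1→OXX/OO./XOX*; (1,2)=-1→OXX/.OO/XOX
ply 5, X at OXX/OO./XOX | (1,2)=+1→OXX/OOX/XOX*
ply 6: OXX/OOX/XOX is terminal -1 (O); from .../.O./XOX depth 5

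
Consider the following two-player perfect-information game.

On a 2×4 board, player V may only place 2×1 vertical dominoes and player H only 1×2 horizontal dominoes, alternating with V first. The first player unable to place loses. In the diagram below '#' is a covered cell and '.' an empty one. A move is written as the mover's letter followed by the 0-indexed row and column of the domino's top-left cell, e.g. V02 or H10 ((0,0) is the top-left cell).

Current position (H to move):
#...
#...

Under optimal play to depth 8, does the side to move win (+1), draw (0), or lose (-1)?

[#.../#...] H move#1: H01:+1/###./#...*, H02:+1/#.##/#..., H11:+1/#.../###., H12:+1/#.../#.##
[###./#...] V move#2: V03:-1/####/#..#*
[####/#..#] H move#3: H11:+1/####/####*
[####/####] end (terminal -1, V#4); searched #.../#... to 8

value(#.../#..., H) = +1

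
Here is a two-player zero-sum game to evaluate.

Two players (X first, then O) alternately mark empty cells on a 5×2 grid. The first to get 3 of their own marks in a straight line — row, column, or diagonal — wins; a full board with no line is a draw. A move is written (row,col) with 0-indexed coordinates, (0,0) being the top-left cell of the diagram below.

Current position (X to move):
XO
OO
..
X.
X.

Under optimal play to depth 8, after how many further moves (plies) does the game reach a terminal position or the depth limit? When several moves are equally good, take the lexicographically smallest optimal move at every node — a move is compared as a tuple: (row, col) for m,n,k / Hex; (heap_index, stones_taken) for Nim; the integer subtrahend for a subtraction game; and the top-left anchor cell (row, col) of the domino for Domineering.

ply 1, X at XO/OO/../X./X. | (2,0)=+1→XO/OO/X./X./X.*; (2,1)=+0→XO/OO/.X/X./X.; (3,1)=-1→XO/OO/../XX/X.; (4,1)=-1→XO/OO/../X./XX
ply 2: XO/OO/X./X./X. is terminal -1 (O); from XO/OO/../X./X. depth 8

PV length from [XO/OO/../X./X.]: 1 ply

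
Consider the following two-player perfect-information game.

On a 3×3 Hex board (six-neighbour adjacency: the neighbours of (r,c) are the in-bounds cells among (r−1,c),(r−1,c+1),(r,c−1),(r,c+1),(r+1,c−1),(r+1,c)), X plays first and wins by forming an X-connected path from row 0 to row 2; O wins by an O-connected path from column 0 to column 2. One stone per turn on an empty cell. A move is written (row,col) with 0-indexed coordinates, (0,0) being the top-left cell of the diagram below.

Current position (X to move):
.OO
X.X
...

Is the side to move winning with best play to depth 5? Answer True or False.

X winning at [.OO/X.X/...]: True

ply 1, X at .OO/X.X/... | (0,0)=+1→XOO/X.X/...*; (1,1)=-1→.OO/XXX/...; (2,0)=-1→.OO/X.X/X..; (2,1)=-1→.OO/X.X/.X.; (2,2)=-1→.OO/X.X/..X
ply 2, O at XOO/X.X/... | (1,1)=-1→XOO/XOX/...*; (2,0)=-1→XOO/X.X/O..; (2,1)=-1→XOO/X.X/.O.; (2,2)=-1→XOO/X.X/..O
ply 3, X at XOO/XOX/... | (2,0)=+1→XOO/XOX/X..*; (2,1)=-1→XOO/XOX/.X.; (2,2)=-1→XOO/XOX/..X
ply 4: XOO/XOX/X.. is terminal -1 (O); from .OO/X.X/... depth 5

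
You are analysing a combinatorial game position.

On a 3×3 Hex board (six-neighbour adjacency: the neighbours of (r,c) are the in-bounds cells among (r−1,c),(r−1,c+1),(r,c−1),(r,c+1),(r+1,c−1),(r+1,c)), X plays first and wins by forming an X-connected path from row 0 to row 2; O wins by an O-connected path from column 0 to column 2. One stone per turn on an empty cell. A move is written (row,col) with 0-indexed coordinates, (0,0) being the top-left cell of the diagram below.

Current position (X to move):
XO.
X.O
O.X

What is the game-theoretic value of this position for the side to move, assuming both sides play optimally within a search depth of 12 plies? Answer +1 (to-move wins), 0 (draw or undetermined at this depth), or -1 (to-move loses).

ply 1, X at XO./X.O/O.X | (0,2)=-1→XOX/X.O/O.X*; (1,1)=-1→XO./XXO/O.X; (2,1)=-1→XO./X.O/OXX
ply 2, O at XOX/X.O/O.X | (1,1)=+1→XOX/XOO/O.X*; (2,1)=+1→XOX/X.O/OOX
ply 3: XOX/XOO/O.X is terminal -1 (X); from XO./X.O/O.X depth 12

value(XO./X.O/O.X, X) = -1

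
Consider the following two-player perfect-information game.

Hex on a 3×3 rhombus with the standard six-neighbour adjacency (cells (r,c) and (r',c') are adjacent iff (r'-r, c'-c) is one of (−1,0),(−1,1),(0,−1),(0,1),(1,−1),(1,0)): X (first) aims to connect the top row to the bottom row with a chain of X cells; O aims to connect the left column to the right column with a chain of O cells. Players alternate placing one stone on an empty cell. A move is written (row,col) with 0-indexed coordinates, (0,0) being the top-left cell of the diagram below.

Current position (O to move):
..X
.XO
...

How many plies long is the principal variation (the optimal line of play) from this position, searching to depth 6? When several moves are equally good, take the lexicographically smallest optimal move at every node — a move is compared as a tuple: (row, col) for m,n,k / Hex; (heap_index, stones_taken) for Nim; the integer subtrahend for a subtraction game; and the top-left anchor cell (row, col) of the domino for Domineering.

ply 1, O at ..X/.XO/... | (0,0)=-1→O.X/.XO/...*; (0,1)=-1→.OX/.XO/...; (1,0)=-1→..X/OXO/...; (2,0)=-1→..X/.XO/O..; (2,1)=-1→..X/.XO/.O.; (2,2)=-1→..X/.XO/..O
ply 2, X at O.X/.XO/... | (0,1)=+1→OXX/.XO/...*; (1,0)=+1→O.X/XXO/...; (2,0)=+1→O.X/.XO/X..; (2,1)=+1→O.X/.XO/.X.; (2,2)=+1→O.X/.XO/..X
ply 3, O at OXX/.XO/... | (1,0)=-1→OXX/OXO/...*; (2,0)=-1→OXX/.XO/O..; (2,1)=-1→OXX/.XO/.O.; (2,2)=-1→OXX/.XO/..O
ply 4, X at OXX/OXO/... | (2,0)=+1→OXX/OXO/X..*; (2,1)=+1→OXX/OXO/.X.; (2,2)=+1→OXX/OXO/..X
ply 5: OXX/OXO/X.. is terminal -1 (O); from ..X/.XO/... depth 6

PV length from [..X/.XO/...]: 4 plies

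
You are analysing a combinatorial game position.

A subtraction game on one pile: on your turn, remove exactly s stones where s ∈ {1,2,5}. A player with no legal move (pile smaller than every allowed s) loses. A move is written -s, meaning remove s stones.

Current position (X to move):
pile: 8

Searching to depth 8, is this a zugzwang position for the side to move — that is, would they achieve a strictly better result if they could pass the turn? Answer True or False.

zugzwang(8, X) = False

[8] X move#1: -1:-1/7, -2:+1/6*, -5:+1/3
[6] O move#2: -1:-1/5*, -2:-1/4, -5:-1/1
[5] X move#3: -1:-1/4, -2:+1/3*, -5:+1/0
[3] O move#4: -1:-1/2*, -2:-1/1
[2] X move#5: -1:-1/1, -2:+1/0*
[0] end (terminal -1, O#6); searched 8 to 8
suppose X passes — search the same position with O to move:
pass> [8] O move#1: -1:-1/7, -2:+1/6*, -5:+1/3
pass> [6] X move#2: -1:-1/5*, -2:-1/4, -5:-1/1
pass> [5] O move#3: -1:-1/4, -2:+1/3*, -5:+1/0
pass> [3] X move#4: -1:-1/2*, -2:-1/1
pass> [2] O move#5: -1:-1/1, -2:+1/0*
pass> [0] end (terminal -1, X#6); searched 8 to 8
for X: play +1, pass -1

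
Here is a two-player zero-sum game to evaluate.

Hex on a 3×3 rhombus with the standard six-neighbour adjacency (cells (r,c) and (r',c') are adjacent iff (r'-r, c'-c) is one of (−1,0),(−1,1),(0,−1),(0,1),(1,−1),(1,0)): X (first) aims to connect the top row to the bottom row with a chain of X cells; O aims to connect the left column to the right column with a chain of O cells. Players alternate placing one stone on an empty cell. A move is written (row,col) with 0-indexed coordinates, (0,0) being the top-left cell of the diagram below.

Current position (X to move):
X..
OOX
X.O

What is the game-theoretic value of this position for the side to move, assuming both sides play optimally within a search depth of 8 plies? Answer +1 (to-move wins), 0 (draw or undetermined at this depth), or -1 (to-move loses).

[X../OOX/X.O] X move#1: (0,1):-1/XX./OOX/X.O*, (0,2):-1/X.X/OOX/X.O, (2,1):-1/X../OOX/XXO
[XX./OOX/X.O] O move#2: (0,2):+1/XXO/OOX/X.O*, (2,1):+1/XX./OOX/XOO
[XXO/OOX/X.O] end (terminal -1, X#3); searched X../OOX/X.O to 8

value(X../OOX/X.O, X) = -1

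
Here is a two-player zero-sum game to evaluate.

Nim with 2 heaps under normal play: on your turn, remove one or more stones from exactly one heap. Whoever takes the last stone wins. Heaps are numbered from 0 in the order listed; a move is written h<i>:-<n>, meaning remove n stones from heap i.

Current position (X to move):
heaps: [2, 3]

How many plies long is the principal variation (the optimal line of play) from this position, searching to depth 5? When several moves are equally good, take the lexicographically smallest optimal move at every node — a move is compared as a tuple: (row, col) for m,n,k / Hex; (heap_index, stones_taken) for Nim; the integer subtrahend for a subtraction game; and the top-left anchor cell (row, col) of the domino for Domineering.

ply 1, X at (2,3) | h0:-1=-1→(1,3); h0:-2=-1→(0,3); h1:-1=+1→(2,2)*; h1:-2=-1→(2,1); h1:-3=-1→(2,0)
ply 2, O at (2,2) | h0:-1=-1→(1,2)*; h0:-2=-1→(0,2); h1:-1=-1→(2,1); h1:-2=-1→(2,0)
ply 3, X at (1,2) | h0:-1=-1→(0,2); h1:-1=+1→(1,1)*; h1:-2=-1→(1,0)
ply 4, O at (1,1) | h0:-1=-1→(0,1)*; h1:-1=-1→(1,0)
ply 5, X at (0,1) | h1:-1=+1→(0,0)*
ply 6: (0,0) is terminal -1 (O); from (2,3) depth 5

PV length from [(2,3)]: 5 plies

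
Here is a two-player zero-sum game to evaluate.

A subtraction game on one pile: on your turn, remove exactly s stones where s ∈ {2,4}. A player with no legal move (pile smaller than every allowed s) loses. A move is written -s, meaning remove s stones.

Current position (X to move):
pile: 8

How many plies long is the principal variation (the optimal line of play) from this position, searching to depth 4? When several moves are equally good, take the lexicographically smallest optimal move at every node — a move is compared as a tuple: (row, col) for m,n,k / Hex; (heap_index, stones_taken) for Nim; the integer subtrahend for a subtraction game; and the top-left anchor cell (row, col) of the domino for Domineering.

[8] X move#1: -2:+1/6*, -4:-1/4
[6] O move#2: -2:-1/4*, -4:-1/2
[4] X move#3: -2:-1/2, -4:+1/0*
[0] end (terminal -1, O#4); searched 8 to 4

PV length from [8]: 3 plies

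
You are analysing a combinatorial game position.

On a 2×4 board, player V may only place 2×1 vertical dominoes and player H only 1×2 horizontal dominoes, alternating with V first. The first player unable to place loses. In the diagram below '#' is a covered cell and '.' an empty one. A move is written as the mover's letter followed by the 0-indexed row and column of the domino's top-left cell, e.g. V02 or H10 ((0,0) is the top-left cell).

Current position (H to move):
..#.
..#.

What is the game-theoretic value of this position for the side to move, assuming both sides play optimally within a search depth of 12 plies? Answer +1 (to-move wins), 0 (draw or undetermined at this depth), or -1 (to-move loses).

value(..#./..#., H) = +1

p1 H@[..#./..#.]: H00[###./..#.]+1* H10[..#./###.]+1
p2 V@[###./..#.]: V03[####/..##]-1*
p3 H@[####/..##]: H10[####/####]+1*
p4 V@[####/####] terminal -1; root [..#./..#.] d12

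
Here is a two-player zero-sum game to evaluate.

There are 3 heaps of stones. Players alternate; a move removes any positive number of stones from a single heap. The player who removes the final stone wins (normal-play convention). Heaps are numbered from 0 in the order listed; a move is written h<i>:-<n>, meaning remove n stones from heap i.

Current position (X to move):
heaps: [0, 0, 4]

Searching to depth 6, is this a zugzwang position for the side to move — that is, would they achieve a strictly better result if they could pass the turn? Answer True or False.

ply 1, X at (0,0,4) | h2:-1=-1→(0,0,3); h2:-2=-1→(0,0,2); h2:-3=-1→(0,0,1); h2:-4=+1→(0,0,0)*
ply 2: (0,0,0) is terminal -1 (O); from (0,0,4) depth 6
suppose X passes — search the same position with O to move:
pass> ply 1, O at (0,0,4) | h2:-1=-1→(0,0,3); h2:-2=-1→(0,0,2); h2:-3=-1→(0,0,1); h2:-4=+1→(0,0,0)*
pass> ply 2: (0,0,0) is terminal -1 (X); from (0,0,4) depth 6
for X: play +1, pass -1

zugzwang((0,0,4), X) = False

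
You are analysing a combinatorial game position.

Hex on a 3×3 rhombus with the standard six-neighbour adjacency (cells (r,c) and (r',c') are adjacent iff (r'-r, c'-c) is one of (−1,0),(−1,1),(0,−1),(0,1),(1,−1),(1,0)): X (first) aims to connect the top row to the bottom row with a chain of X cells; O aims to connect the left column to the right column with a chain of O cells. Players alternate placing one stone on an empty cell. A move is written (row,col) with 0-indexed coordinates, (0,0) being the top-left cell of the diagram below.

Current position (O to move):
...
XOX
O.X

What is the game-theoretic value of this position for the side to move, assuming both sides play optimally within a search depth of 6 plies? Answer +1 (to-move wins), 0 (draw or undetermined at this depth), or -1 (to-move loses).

value(.../XOX/O.X, O) = +1

[.../XOX/O.X] O move#1: (0,0):-1/O../XOX/O.X, (0,1):-1/.O./XOX/O.X, (0,2):+1/..O/XOX/O.X*, (2,1):-1/.../XOX/OOX
[..O/XOX/O.X] end (terminal -1, X#2); searched .../XOX/O.X to 6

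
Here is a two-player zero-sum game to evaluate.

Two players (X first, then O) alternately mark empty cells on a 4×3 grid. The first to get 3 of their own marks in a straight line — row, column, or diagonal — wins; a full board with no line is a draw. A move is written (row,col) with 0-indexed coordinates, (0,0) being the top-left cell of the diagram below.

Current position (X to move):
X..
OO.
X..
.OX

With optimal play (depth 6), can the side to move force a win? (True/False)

p1 X@[X../OO./X../.OX]: (0,1)[XX./OO./X../.OX]-1* (0,2)[X.X/OO./X../.OX]-1 (1,2)[X../OOX/X../.OX]-1 (2,1)[X../OO./XX./.OX]-1 (2,2)[X../OO./X.X/.OX]-1 (3,0)[X../OO./X../XOX]-1
p2 O@[XX./OO./X../.OX]: (0,2)[XXO/OO./X../.OX]+1* (1,2)[XX./OOO/X../.OX]+1 (2,1)[XX./OO./XO./.OX]+1 (2,2)[XX./OO./X.O/.OX]-1 (3,0)[XX./OO./X../OOX]-1
p3 X@[XXO/OO./X../.OX]: (1,2)[XXO/OOX/X../.OX]-1* (2,1)[XXO/OO./XX./.OX]-1 (2,2)[XXO/OO./X.X/.OX]-1 (3,0)[XXO/OO./X../XOX]-1
p4 O@[XXO/OOX/X../.OX]: (2,1)[XXO/OOX/XO./.OX]+1* (2,2)[XXO/OOX/X.O/.OX]+0 (3,0)[XXO/OOX/X../OOX]-1
p5 X@[XXO/OOX/XO./.OX] terminal -1; root [X../OO./X../.OX] d6

X winning at [X../OO./X../.OX]: False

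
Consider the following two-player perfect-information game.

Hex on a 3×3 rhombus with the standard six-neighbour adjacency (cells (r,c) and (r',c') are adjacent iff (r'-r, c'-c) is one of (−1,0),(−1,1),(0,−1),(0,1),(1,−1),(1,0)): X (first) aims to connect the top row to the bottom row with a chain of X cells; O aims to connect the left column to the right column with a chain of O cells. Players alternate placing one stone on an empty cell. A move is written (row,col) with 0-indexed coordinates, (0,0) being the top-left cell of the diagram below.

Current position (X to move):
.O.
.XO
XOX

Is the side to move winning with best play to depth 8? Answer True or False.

p1 X@[.O./.XO/XOX]: (0,0)[XO./.XO/XOX]+1* (0,2)[.OX/.XO/XOX]+1 (1,0)[.O./XXO/XOX]+1
p2 O@[XO./.XO/XOX]: (0,2)[XOO/.XO/XOX]-1* (1,0)[XO./OXO/XOX]-1
p3 X@[XOO/.XO/XOX]: (1,0)[XOO/XXO/XOX]+1*
p4 O@[XOO/XXO/XOX] terminal -1; root [.O./.XO/XOX] d8

X winning at [.O./.XO/XOX]: True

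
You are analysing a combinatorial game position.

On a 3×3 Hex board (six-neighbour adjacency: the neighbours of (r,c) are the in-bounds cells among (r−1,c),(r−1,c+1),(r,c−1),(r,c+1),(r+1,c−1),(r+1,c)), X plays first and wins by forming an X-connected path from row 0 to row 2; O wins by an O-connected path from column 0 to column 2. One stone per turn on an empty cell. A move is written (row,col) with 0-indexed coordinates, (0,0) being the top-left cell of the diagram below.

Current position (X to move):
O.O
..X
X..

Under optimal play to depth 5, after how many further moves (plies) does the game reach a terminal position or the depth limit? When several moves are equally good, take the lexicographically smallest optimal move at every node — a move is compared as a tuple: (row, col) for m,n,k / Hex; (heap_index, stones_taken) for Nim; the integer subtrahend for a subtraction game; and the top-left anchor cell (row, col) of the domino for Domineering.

p1 X@[O.O/..X/X..]: (0,1)[OXO/..X/X..]+1* (1,0)[O.O/X.X/X..]-1 (1,1)[O.O/.XX/X..]-1 (2,1)[O.O/..X/XX.]-1 (2,2)[O.O/..X/X.X]-1
p2 O@[OXO/..X/X..]: (1,0)[OXO/O.X/X..]-1* (1,1)[OXO/.OX/X..]-1 (2,1)[OXO/..X/XO.]-1 (2,2)[OXO/..X/X.O]-1
p3 X@[OXO/O.X/X..]: (1,1)[OXO/OXX/X..]+1* (2,1)[OXO/O.X/XX.]-1 (2,2)[OXO/O.X/X.X]-1
p4 O@[OXO/OXX/X..] terminal -1; root [O.O/..X/X..] d5

PV length from [O.O/..X/X..]: 3 plies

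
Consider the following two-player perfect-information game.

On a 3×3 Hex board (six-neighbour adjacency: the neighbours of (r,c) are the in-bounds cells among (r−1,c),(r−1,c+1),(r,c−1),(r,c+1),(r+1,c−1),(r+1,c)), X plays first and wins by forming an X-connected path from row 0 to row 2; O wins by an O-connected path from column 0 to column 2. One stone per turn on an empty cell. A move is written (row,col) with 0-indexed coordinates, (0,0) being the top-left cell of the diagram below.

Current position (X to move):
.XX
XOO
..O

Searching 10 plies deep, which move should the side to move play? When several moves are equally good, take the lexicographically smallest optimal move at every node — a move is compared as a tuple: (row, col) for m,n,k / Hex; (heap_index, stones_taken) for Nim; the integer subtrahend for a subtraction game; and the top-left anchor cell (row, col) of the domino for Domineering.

X's best at [.XX/XOO/..O]: (2,0)

p1 X@[.XX/XOO/..O]: (0,0)[XXX/XOO/..O]-1 (2,0)[.XX/XOO/X.O]+1* (2,1)[.XX/XOO/.XO]-1
p2 O@[.XX/XOO/X.O] terminal -1; root [.XX/XOO/..O] d10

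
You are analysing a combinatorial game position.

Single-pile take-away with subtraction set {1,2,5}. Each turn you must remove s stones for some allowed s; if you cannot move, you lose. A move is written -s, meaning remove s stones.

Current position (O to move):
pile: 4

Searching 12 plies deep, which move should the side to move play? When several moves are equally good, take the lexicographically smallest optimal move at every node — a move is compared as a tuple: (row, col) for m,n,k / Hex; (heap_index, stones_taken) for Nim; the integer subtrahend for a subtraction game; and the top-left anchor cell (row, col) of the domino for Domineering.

O's best at [4]: -1

[4] O move#1: -1:+1/3*, -2:-1/2
[3] X move#2: -1:-1/2*, -2:-1/1
[2] O move#3: -1:-1/1, -2:+1/0*
[0] end (terminal -1, X#4); searched 4 to 12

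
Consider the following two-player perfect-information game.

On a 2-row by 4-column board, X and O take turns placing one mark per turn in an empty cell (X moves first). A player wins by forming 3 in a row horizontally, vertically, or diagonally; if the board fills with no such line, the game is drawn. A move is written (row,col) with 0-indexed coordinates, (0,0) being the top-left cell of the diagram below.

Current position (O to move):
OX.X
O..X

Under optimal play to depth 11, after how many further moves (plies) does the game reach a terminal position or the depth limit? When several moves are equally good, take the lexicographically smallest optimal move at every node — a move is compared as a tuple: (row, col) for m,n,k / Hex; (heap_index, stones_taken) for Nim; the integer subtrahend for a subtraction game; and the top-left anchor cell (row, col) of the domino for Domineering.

ply 1, O at OX.X/O..X | (0,2)=+0→OXOX/O..X*; (1,1)=-1→OX.X/OO.X; (1,2)=-1→OX.X/O.OX
ply 2, X at OXOX/O..X | (1,1)=+0→OXOX/OX.X*; (1,2)=+0→OXOX/O.XX
ply 3, O at OXOX/OX.X | (1,2)=+0→OXOX/OXOX*
ply 4: OXOX/OXOX is terminal +0 (X); from OX.X/O..X depth 11

PV length from [OX.X/O..X]: 3 plies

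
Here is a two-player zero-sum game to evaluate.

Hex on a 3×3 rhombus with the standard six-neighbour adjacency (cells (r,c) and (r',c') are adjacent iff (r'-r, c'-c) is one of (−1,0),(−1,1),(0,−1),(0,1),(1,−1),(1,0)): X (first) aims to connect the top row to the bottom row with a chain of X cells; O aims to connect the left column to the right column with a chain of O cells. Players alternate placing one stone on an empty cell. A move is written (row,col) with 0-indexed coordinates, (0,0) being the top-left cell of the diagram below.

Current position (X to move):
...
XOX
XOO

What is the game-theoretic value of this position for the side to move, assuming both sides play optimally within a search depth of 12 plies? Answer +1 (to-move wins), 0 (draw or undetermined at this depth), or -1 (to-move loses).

value(.../XOX/XOO, X) = +1

ply 1, X at .../XOX/XOO | (0,0)=+1→X../XOX/XOO*; (0,1)=+1→.X./XOX/XOO; (0,2)=+1→..X/XOX/XOO
ply 2: X../XOX/XOO is terminal -1 (O); from .../XOX/XOO depth 12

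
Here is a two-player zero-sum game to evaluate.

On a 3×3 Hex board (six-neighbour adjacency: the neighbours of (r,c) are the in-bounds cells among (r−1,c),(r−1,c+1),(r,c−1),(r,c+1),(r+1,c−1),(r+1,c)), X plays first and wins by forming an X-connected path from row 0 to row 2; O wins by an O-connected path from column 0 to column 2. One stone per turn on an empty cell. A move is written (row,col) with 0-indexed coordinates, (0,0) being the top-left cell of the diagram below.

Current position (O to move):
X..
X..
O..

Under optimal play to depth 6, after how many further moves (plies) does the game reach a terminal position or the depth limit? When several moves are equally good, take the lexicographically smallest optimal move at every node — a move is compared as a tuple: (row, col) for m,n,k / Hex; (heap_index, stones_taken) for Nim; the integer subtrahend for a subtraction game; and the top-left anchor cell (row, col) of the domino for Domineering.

PV length from [X../X../O..]: 3 plies

ply 1, O at X../X../O.. | (0,1)=-1→XO./X../O..; (0,2)=+1→X.O/X../O..*; (1,1)=+1→X../XO./O..; (1,2)=+1→X../X.O/O..; (2,1)=+1→X../X../OO.; (2,2)=+1→X../X../O.O
ply 2, X at X.O/X../O.. | (0,1)=-1→XXO/X../O..*; (1,1)=-1→X.O/XX./O..; (1,2)=-1→X.O/X.X/O..; (2,1)=-1→X.O/X../OX.; (2,2)=-1→X.O/X../O.X
ply 3, O at XXO/X../O.. | (1,1)=+1→XXO/XO./O..*; (1,2)=+1→XXO/X.O/O..; (2,1)=+1→XXO/X../OO.; (2,2)=+1→XXO/X../O.O
ply 4: XXO/XO./O.. is terminal -1 (X); from X../X../O.. depth 6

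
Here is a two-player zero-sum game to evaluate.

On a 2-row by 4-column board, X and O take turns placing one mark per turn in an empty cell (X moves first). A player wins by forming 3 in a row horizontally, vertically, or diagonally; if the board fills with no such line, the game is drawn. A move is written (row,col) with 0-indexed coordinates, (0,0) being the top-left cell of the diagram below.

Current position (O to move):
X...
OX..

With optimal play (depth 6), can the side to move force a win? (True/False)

p1 O@[X.../OX..]: (0,1)[XO../OX..]+0* (0,2)[X.O./OX..]+0 (0,3)[X..O/OX..]+0 (1,2)[X.../OXO.]+0 (1,3)[X.../OX.O]+0
p2 X@[XO../OX..]: (0,2)[XOX./OX..]+0* (0,3)[XO.X/OX..]+0 (1,2)[XO../OXX.]+0 (1,3)[XO../OX.X]+0
p3 O@[XOX./OX..]: (0,3)[XOXO/OX..]+0* (1,2)[XOX./OXO.]+0 (1,3)[XOX./OX.O]+0
p4 X@[XOXO/OX..]: (1,2)[XOXO/OXX.]+0* (1,3)[XOXO/OX.X]+0
p5 O@[XOXO/OXX.]: (1,3)[XOXO/OXXO]+0*
p6 X@[XOXO/OXXO] terminal +0; root [X.../OX..] d6

O winning at [X.../OX..]: False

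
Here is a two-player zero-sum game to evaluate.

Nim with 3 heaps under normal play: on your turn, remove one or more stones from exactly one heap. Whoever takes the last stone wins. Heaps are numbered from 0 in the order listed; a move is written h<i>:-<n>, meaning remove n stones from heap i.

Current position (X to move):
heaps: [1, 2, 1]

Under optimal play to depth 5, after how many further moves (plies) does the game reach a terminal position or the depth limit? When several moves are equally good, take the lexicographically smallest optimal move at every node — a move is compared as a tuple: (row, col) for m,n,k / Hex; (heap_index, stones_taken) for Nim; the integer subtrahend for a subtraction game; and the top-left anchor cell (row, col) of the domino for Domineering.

PV length from [(1,2,1)]: 3 plies

p1 X@[(1,2,1)]: h0:-1[(0,2,1)]-1 h1:-1[(1,1,1)]-1 h1:-2[(1,0,1)]+1* h2:-1[(1,2,0)]-1
p2 O@[(1,0,1)]: h0:-1[(0,0,1)]-1* h2:-1[(1,0,0)]-1
p3 X@[(0,0,1)]: h2:-1[(0,0,0)]+1*
p4 O@[(0,0,0)] terminal -1; root [(1,2,1)] d5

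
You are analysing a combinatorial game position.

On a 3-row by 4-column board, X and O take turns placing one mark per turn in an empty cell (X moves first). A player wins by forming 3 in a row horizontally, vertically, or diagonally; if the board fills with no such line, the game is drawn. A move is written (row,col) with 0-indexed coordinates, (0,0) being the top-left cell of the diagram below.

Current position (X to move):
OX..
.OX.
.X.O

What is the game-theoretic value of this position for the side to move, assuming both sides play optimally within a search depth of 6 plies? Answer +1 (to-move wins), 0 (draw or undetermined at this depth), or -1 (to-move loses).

ply 1, X at OX../.OX./.X.O | (0,2)=-1→OXX./.OX./.X.O; (0,3)=+1→OX.X/.OX./.X.O*; (1,0)=-1→OX../XOX./.X.O; (1,3)=-1→OX../.OXX/.X.O; (2,0)=-1→OX../.OX./XX.O; (2,2)=+1→OX../.OX./.XXO
ply 2: OX.X/.OX./.X.O is terminal -1 (O); from OX../.OX./.X.O depth 6

value(OX../.OX./.X.O, X) = +1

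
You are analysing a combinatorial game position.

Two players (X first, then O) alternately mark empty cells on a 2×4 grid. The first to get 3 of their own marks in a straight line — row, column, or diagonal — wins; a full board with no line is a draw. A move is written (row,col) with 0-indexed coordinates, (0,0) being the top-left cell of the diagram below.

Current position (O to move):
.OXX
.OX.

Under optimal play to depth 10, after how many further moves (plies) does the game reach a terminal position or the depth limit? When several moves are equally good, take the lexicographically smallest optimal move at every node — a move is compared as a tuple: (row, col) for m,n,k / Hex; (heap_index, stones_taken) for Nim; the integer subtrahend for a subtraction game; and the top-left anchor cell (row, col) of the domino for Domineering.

ply 1, O at .OXX/.OX. | (0,0)=+0→OOXX/.OX.*; (1,0)=+0→.OXX/OOX.; (1,3)=+0→.OXX/.OXO
ply 2, X at OOXX/.OX. | (1,0)=+0→OOXX/XOX.*; (1,3)=+0→OOXX/.OXX
ply 3, O at OOXX/XOX. | (1,3)=+0→OOXX/XOXO*
ply 4: OOXX/XOXO is terminal +0 (X); from .OXX/.OX. depth 10

PV length from [.OXX/.OX.]: 3 plies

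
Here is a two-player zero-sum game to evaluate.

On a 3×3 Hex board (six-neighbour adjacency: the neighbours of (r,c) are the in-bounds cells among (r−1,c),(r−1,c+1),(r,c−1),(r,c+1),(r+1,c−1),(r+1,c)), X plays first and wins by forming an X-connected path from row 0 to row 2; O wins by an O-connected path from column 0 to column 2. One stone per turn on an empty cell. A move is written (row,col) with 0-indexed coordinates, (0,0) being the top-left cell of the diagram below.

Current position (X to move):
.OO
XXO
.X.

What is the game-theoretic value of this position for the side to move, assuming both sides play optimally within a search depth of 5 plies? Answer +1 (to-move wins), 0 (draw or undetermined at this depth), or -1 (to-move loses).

ply 1, X at .OO/XXO/.X. | (0,0)=+1→XOO/XXO/.X.*; (2,0)=-1→.OO/XXO/XX.; (2,2)=-1→.OO/XXO/.XX
ply 2: XOO/XXO/.X. is terminal -1 (O); from .OO/XXO/.X. depth 5

value(.OO/XXO/.X., X) = +1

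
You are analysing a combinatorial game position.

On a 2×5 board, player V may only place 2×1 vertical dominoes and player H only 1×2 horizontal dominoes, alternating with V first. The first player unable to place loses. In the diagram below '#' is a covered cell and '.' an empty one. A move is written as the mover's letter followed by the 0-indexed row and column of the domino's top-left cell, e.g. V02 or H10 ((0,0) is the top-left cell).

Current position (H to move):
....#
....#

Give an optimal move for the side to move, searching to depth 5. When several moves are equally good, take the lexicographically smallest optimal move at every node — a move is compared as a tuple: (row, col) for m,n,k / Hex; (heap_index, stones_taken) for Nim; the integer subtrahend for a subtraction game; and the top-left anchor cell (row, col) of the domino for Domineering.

ply 1, H at ....#/....# | H00=-1→##..#/....#; H01=+1→.##.#/....#*; H02=-1→..###/....#; H10=-1→....#/##..#; H11=+1→....#/.##.#; H12=-1→....#/..###
ply 2, V at .##.#/....# | V00=-1→###.#/#...#*; V03=-1→.####/...##
ply 3, H at ###.#/#...# | H11=-1→###.#/###.#; H12=+1→###.#/#.###*
ply 4: ###.#/#.### is terminal -1 (V); from ....#/....# depth 5

H's best at [....#/....#]: H01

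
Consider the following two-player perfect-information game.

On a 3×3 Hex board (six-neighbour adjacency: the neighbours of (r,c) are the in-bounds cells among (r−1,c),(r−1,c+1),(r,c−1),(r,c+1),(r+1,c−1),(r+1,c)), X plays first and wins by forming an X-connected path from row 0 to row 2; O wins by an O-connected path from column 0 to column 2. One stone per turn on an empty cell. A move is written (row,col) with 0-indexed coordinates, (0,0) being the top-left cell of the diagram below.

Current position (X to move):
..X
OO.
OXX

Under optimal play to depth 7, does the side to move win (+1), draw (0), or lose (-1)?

value(..X/OO./OXX, X) = +1

p1 X@[..X/OO./OXX]: (0,0)[X.X/OO./OXX]-1 (0,1)[.XX/OO./OXX]-1 (1,2)[..X/OOX/OXX]+1*
p2 O@[..X/OOX/OXX] terminal -1; root [..X/OO./OXX] d7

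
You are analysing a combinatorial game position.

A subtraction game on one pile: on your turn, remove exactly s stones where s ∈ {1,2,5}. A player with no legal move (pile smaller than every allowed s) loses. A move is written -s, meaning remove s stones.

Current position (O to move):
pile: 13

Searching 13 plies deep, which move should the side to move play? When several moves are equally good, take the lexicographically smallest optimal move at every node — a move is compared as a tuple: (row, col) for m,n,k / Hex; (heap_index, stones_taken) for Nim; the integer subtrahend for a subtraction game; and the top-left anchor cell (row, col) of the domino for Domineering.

O's best at [13]: -1

p1 O@[13]: -1[12]+1* -2[11]-1 -5[8]-1
p2 X@[12]: -1[11]-1* -2[10]-1 -5[7]-1
p3 O@[11]: -1[10]-1 -2[9]+1* -5[6]+1
p4 X@[9]: -1[8]-1* -2[7]-1 -5[4]-1
p5 O@[8]: -1[7]-1 -2[6]+1* -5[3]+1
p6 X@[6]: -1[5]-1* -2[4]-1 -5[1]-1
p7 O@[5]: -1[4]-1 -2[3]+1* -5[0]+1
p8 X@[3]: -1[2]-1* -2[1]-1
p9 O@[2]: -1[1]-1 -2[0]+1*
p10 X@[0] terminal -1; root [13] d13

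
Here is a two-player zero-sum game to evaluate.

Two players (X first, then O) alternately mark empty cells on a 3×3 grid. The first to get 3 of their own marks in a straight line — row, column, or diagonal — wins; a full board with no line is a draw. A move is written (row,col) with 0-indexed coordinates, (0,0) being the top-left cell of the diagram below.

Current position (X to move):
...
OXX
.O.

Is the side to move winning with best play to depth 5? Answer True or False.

X winning at [.../OXX/.O.]: True

ply 1, X at .../OXX/.O. | (0,0)=+0→X../OXX/.O.; (0,1)=-1→.X./OXX/.O.; (0,2)=+1→..X/OXX/.O.*; (2,0)=+0→.../OXX/XO.; (2,2)=+1→.../OXX/.OX
ply 2, O at ..X/OXX/.O. | (0,0)=-1→O.X/OXX/.O.*; (0,1)=-1→.OX/OXX/.O.; (2,0)=-1→..X/OXX/OO.; (2,2)=-1→..X/OXX/.OO
ply 3, X at O.X/OXX/.O. | (0,1)=-1→OXX/OXX/.O.; (2,0)=+1→O.X/OXX/XO.*; (2,2)=+1→O.X/OXX/.OX
ply 4: O.X/OXX/XO. is terminal -1 (O); from .../OXX/.O. depth 5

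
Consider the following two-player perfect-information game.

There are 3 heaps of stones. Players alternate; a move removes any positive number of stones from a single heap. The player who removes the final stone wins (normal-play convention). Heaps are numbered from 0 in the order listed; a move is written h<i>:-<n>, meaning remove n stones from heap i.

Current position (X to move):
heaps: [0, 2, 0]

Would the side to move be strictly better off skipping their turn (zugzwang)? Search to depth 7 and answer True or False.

[(0,2,0)] X move#1: h1:-1:-1/(0,1,0), h1:-2:+1/(0,0,0)*
[(0,0,0)] end (terminal -1, O#2); searched (0,2,0) to 7
suppose X passes — search the same position with O to move:
pass> [(0,2,0)] O move#1: h1:-1:-1/(0,1,0), h1:-2:+1/(0,0,0)*
pass> [(0,0,0)] end (terminal -1, X#2); searched (0,2,0) to 7
for X: play +1, pass -1

zugzwang((0,2,0), X) = False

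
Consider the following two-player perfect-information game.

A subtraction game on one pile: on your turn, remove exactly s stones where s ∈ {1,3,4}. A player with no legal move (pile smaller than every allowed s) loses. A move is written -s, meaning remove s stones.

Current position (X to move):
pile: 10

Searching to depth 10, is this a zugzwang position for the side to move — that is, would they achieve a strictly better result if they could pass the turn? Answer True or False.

zugzwang(10, X) = False

ply 1, X at 10 | -1=+1→9*; -3=+1→7; -4=-1→6
ply 2, O at 9 | -1=-1→8*; -3=-1→6; -4=-1→5
ply 3, X at 8 | -1=+1→7*; -3=-1→5; -4=-1→4
ply 4, O at 7 | -1=-1→6*; -3=-1→4; -4=-1→3
ply 5, X at 6 | -1=-1→5; -3=-1→3; -4=+1→2*
ply 6, O at 2 | -1=-1→1*
ply 7, X at 1 | -1=+1→0*
ply 8: 0 is terminal -1 (O); from 10 depth 10
pass branch (O moves first from the same position):
  | ply 1, O at 10 | -1=+1→9*; -3=+1→7; -4=-1→6
  | ply 2, X at 9 | -1=-1→8*; -3=-1→6; -4=-1→5
  | ply 3, O at 8 | -1=+1→7*; -3=-1→5; -4=-1→4
  | ply 4, X at 7 | -1=-1→6*; -3=-1→4; -4=-1→3
  | ply 5, O at 6 | -1=-1→5; -3=-1→3; -4=+1→2*
  | ply 6, X at 2 | -1=-1→1*
  | ply 7, O at 1 | -1=+1→0*
  | ply 8: 0 is terminal -1 (X); from 10 depth 10
X moving scores +1; X passing scores -1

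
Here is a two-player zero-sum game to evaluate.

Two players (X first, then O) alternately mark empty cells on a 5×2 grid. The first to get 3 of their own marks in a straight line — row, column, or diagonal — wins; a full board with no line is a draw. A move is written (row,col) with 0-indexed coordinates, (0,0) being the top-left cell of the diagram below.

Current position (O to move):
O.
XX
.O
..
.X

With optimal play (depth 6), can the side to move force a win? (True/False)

O winning at [O./XX/.O/../.X]: False

ply 1, O at O./XX/.O/../.X | (0,1)=+0→OO/XX/.O/../.X*; (2,0)=+0→O./XX/OO/../.X; (3,0)=+0→O./XX/.O/O./.X; (3,1)=+0→O./XX/.O/.O/.X; (4,0)=+0→O./XX/.O/../OX
ply 2, X at OO/XX/.O/../.X | (2,0)=+0→OO/XX/XO/../.X*; (3,0)=+0→OO/XX/.O/X./.X; (3,1)=+0→OO/XX/.O/.X/.X; (4,0)=+0→OO/XX/.O/../XX
ply 3, O at OO/XX/XO/../.X | (3,0)=+0→OO/XX/XO/O./.X*; (3,1)=-1→OO/XX/XO/.O/.X; (4,0)=-1→OO/XX/XO/../OX
ply 4, X at OO/XX/XO/O./.X | (3,1)=+0→OO/XX/XO/OX/.X*; (4,0)=+0→OO/XX/XO/O./XX
ply 5, O at OO/XX/XO/OX/.X | (4,0)=+0→OO/XX/XO/OX/OX*
ply 6: OO/XX/XO/OX/OX is terminal +0 (X); from O./XX/.O/../.X depth 6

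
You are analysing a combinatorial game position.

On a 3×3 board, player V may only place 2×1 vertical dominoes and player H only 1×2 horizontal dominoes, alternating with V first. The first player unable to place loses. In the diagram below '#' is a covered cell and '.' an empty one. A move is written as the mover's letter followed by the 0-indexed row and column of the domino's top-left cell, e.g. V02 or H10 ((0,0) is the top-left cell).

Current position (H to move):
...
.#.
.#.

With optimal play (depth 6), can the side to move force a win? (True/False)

H winning at [.../.#./.#.]: False

[.../.#./.#.] H move#1: H00:-1/##./.#./.#.*, H01:-1/.##/.#./.#.
[##./.#./.#.] V move#2: V02:+1/###/.##/.#.*, V10:+1/##./##./##., V12:+1/##./.##/.##
[###/.##/.#.] end (terminal -1, H#3); searched .../.#./.#. to 6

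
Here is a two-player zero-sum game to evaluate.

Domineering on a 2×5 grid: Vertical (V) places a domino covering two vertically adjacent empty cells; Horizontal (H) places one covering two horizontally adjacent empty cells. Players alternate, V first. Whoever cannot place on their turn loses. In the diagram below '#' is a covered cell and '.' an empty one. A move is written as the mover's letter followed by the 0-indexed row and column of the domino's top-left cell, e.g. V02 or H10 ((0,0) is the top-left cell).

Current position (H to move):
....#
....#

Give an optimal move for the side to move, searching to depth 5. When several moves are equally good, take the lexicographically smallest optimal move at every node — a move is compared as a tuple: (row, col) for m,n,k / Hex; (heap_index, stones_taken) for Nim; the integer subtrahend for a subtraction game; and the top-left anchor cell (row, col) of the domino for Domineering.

H's best at [....#/....#]: H01

ply 1, H at ....#/....# | H00=-1→##..#/....#; H01=+1→.##.#/....#*; H02=-1→..###/....#; H10=-1→....#/##..#; H11=+1→....#/.##.#; H12=-1→....#/..###
ply 2, V at .##.#/....# | V00=-1→###.#/#...#*; V03=-1→.####/...##
ply 3, H at ###.#/#...# | H11=-1→###.#/###.#; H12=+1→###.#/#.###*
ply 4: ###.#/#.### is terminal -1 (V); from ....#/....# depth 5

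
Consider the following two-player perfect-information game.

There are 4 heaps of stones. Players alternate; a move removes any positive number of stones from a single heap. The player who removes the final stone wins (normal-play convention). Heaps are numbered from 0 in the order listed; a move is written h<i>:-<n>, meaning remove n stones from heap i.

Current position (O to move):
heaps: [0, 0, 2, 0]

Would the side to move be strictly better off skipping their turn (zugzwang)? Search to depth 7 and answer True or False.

zugzwang((0,0,2,0), O) = False

p1 O@[(0,0,2,0)]: h2:-1[(0,0,1,0)]-1 h2:-2[(0,0,0,0)]+1*
p2 X@[(0,0,0,0)] terminal -1; root [(0,0,2,0)] d7
suppose O passes — search the same position with X to move:
pass> p1 X@[(0,0,2,0)]: h2:-1[(0,0,1,0)]-1 h2:-2[(0,0,0,0)]+1*
pass> p2 O@[(0,0,0,0)] terminal -1; root [(0,0,2,0)] d7
for O: play +1, pass -1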